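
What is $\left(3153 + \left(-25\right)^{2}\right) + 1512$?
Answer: $5290$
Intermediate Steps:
$\left(3153 + \left(-25\right)^{2}\right) + 1512 = \left(3153 + 625\right) + 1512 = 3778 + 1512 = 5290$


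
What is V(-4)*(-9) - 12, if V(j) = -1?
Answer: -3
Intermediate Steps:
V(-4)*(-9) - 12 = -1*(-9) - 12 = 9 - 12 = -3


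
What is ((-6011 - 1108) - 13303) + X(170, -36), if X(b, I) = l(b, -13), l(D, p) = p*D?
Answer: -22632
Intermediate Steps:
l(D, p) = D*p
X(b, I) = -13*b (X(b, I) = b*(-13) = -13*b)
((-6011 - 1108) - 13303) + X(170, -36) = ((-6011 - 1108) - 13303) - 13*170 = (-7119 - 13303) - 2210 = -20422 - 2210 = -22632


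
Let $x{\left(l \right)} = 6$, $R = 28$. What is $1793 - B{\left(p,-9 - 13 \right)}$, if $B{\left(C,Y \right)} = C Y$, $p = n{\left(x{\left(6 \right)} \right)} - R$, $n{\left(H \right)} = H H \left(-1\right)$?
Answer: $385$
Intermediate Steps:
$n{\left(H \right)} = - H^{2}$ ($n{\left(H \right)} = H^{2} \left(-1\right) = - H^{2}$)
$p = -64$ ($p = - 6^{2} - 28 = \left(-1\right) 36 - 28 = -36 - 28 = -64$)
$1793 - B{\left(p,-9 - 13 \right)} = 1793 - - 64 \left(-9 - 13\right) = 1793 - \left(-64\right) \left(-22\right) = 1793 - 1408 = 385$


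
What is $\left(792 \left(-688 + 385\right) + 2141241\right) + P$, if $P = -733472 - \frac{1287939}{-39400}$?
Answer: $\frac{46012332139}{39400} \approx 1.1678 \cdot 10^{6}$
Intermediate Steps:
$P = - \frac{28897508861}{39400}$ ($P = -733472 - 1287939 \left(- \frac{1}{39400}\right) = -733472 - - \frac{1287939}{39400} = -733472 + \frac{1287939}{39400} = - \frac{28897508861}{39400} \approx -7.3344 \cdot 10^{5}$)
$\left(792 \left(-688 + 385\right) + 2141241\right) + P = \left(792 \left(-688 + 385\right) + 2141241\right) - \frac{28897508861}{39400} = \left(792 \left(-303\right) + 2141241\right) - \frac{28897508861}{39400} = \left(-239976 + 2141241\right) - \frac{28897508861}{39400} = 1901265 - \frac{28897508861}{39400} = \frac{46012332139}{39400}$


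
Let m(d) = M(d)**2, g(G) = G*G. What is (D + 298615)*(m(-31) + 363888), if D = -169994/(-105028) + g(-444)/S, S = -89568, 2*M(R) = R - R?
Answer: 11523735310452768/106051 ≈ 1.0866e+11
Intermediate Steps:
M(R) = 0 (M(R) = (R - R)/2 = (1/2)*0 = 0)
g(G) = G**2
m(d) = 0 (m(d) = 0**2 = 0)
D = -432353/742357 (D = -169994/(-105028) + (-444)**2/(-89568) = -169994*(-1/105028) + 197136*(-1/89568) = 7727/4774 - 1369/622 = -432353/742357 ≈ -0.58241)
(D + 298615)*(m(-31) + 363888) = (-432353/742357 + 298615)*(0 + 363888) = (221678503202/742357)*363888 = 11523735310452768/106051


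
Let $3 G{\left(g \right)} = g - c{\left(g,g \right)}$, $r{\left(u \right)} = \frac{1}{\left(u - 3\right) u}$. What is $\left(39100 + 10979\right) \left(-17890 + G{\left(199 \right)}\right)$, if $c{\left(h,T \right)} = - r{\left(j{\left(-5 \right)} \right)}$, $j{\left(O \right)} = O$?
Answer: $- \frac{35703639427}{40} \approx -8.9259 \cdot 10^{8}$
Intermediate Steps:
$r{\left(u \right)} = \frac{1}{u \left(-3 + u\right)}$ ($r{\left(u \right)} = \frac{1}{\left(-3 + u\right) u} = \frac{1}{u \left(-3 + u\right)}$)
$c{\left(h,T \right)} = - \frac{1}{40}$ ($c{\left(h,T \right)} = - \frac{1}{\left(-5\right) \left(-3 - 5\right)} = - \frac{-1}{5 \left(-8\right)} = - \frac{\left(-1\right) \left(-1\right)}{5 \cdot 8} = \left(-1\right) \frac{1}{40} = - \frac{1}{40}$)
$G{\left(g \right)} = \frac{1}{120} + \frac{g}{3}$ ($G{\left(g \right)} = \frac{g - - \frac{1}{40}}{3} = \frac{g + \frac{1}{40}}{3} = \frac{\frac{1}{40} + g}{3} = \frac{1}{120} + \frac{g}{3}$)
$\left(39100 + 10979\right) \left(-17890 + G{\left(199 \right)}\right) = \left(39100 + 10979\right) \left(-17890 + \left(\frac{1}{120} + \frac{1}{3} \cdot 199\right)\right) = 50079 \left(-17890 + \left(\frac{1}{120} + \frac{199}{3}\right)\right) = 50079 \left(-17890 + \frac{7961}{120}\right) = 50079 \left(- \frac{2138839}{120}\right) = - \frac{35703639427}{40}$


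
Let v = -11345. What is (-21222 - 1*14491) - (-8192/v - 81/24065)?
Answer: -1950093504112/54603485 ≈ -35714.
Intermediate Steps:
(-21222 - 1*14491) - (-8192/v - 81/24065) = (-21222 - 1*14491) - (-8192/(-11345) - 81/24065) = (-21222 - 14491) - (-8192*(-1/11345) - 81*1/24065) = -35713 - (8192/11345 - 81/24065) = -35713 - 1*39244307/54603485 = -35713 - 39244307/54603485 = -1950093504112/54603485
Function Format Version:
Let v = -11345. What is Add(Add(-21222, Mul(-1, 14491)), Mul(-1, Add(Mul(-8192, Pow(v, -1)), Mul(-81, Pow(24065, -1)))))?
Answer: Rational(-1950093504112, 54603485) ≈ -35714.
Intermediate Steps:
Add(Add(-21222, Mul(-1, 14491)), Mul(-1, Add(Mul(-8192, Pow(v, -1)), Mul(-81, Pow(24065, -1))))) = Add(Add(-21222, Mul(-1, 14491)), Mul(-1, Add(Mul(-8192, Pow(-11345, -1)), Mul(-81, Pow(24065, -1))))) = Add(Add(-21222, -14491), Mul(-1, Add(Mul(-8192, Rational(-1, 11345)), Mul(-81, Rational(1, 24065))))) = Add(-35713, Mul(-1, Add(Rational(8192, 11345), Rational(-81, 24065)))) = Add(-35713, Mul(-1, Rational(39244307, 54603485))) = Add(-35713, Rational(-39244307, 54603485)) = Rational(-1950093504112, 54603485)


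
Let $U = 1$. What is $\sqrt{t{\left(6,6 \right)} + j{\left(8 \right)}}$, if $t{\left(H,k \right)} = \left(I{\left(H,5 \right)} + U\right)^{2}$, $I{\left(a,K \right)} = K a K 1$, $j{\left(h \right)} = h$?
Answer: $\sqrt{22809} \approx 151.03$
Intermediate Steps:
$I{\left(a,K \right)} = a K^{2}$ ($I{\left(a,K \right)} = K K a 1 = K K a = a K^{2}$)
$t{\left(H,k \right)} = \left(1 + 25 H\right)^{2}$ ($t{\left(H,k \right)} = \left(H 5^{2} + 1\right)^{2} = \left(H 25 + 1\right)^{2} = \left(25 H + 1\right)^{2} = \left(1 + 25 H\right)^{2}$)
$\sqrt{t{\left(6,6 \right)} + j{\left(8 \right)}} = \sqrt{\left(1 + 25 \cdot 6\right)^{2} + 8} = \sqrt{\left(1 + 150\right)^{2} + 8} = \sqrt{151^{2} + 8} = \sqrt{22801 + 8} = \sqrt{22809}$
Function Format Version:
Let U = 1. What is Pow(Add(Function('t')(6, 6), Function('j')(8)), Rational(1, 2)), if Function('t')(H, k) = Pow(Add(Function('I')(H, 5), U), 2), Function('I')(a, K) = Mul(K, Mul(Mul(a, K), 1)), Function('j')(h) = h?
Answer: Pow(22809, Rational(1, 2)) ≈ 151.03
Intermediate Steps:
Function('I')(a, K) = Mul(a, Pow(K, 2)) (Function('I')(a, K) = Mul(K, Mul(Mul(K, a), 1)) = Mul(K, Mul(K, a)) = Mul(a, Pow(K, 2)))
Function('t')(H, k) = Pow(Add(1, Mul(25, H)), 2) (Function('t')(H, k) = Pow(Add(Mul(H, Pow(5, 2)), 1), 2) = Pow(Add(Mul(H, 25), 1), 2) = Pow(Add(Mul(25, H), 1), 2) = Pow(Add(1, Mul(25, H)), 2))
Pow(Add(Function('t')(6, 6), Function('j')(8)), Rational(1, 2)) = Pow(Add(Pow(Add(1, Mul(25, 6)), 2), 8), Rational(1, 2)) = Pow(Add(Pow(Add(1, 150), 2), 8), Rational(1, 2)) = Pow(Add(Pow(151, 2), 8), Rational(1, 2)) = Pow(Add(22801, 8), Rational(1, 2)) = Pow(22809, Rational(1, 2))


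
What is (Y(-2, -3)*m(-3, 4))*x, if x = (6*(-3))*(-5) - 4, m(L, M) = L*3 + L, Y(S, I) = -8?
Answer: 8256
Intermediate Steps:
m(L, M) = 4*L (m(L, M) = 3*L + L = 4*L)
x = 86 (x = -18*(-5) - 4 = 90 - 4 = 86)
(Y(-2, -3)*m(-3, 4))*x = -32*(-3)*86 = -8*(-12)*86 = 96*86 = 8256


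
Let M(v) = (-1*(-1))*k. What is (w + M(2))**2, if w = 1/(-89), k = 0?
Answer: 1/7921 ≈ 0.00012625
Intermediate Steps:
M(v) = 0 (M(v) = -1*(-1)*0 = 1*0 = 0)
w = -1/89 ≈ -0.011236
(w + M(2))**2 = (-1/89 + 0)**2 = (-1/89)**2 = 1/7921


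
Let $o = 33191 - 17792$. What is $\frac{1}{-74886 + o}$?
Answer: $- \frac{1}{59487} \approx -1.681 \cdot 10^{-5}$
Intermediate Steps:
$o = 15399$ ($o = 33191 - 17792 = 15399$)
$\frac{1}{-74886 + o} = \frac{1}{-74886 + 15399} = \frac{1}{-59487} = - \frac{1}{59487}$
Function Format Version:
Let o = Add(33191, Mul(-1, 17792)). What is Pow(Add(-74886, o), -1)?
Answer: Rational(-1, 59487) ≈ -1.6810e-5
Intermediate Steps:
o = 15399 (o = Add(33191, -17792) = 15399)
Pow(Add(-74886, o), -1) = Pow(Add(-74886, 15399), -1) = Pow(-59487, -1) = Rational(-1, 59487)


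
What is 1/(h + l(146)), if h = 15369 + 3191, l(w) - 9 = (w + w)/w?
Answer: 1/18571 ≈ 5.3847e-5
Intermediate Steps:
l(w) = 11 (l(w) = 9 + (w + w)/w = 9 + (2*w)/w = 9 + 2 = 11)
h = 18560
1/(h + l(146)) = 1/(18560 + 11) = 1/18571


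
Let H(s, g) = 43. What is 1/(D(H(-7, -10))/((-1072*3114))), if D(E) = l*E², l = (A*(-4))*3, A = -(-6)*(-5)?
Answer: -46364/9245 ≈ -5.0150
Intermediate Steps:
A = -30 (A = -2*15 = -30)
l = 360 (l = -30*(-4)*3 = 120*3 = 360)
D(E) = 360*E²
1/(D(H(-7, -10))/((-1072*3114))) = 1/((360*43²)/((-1072*3114))) = 1/((360*1849)/(-3338208)) = 1/(665640*(-1/3338208)) = 1/(-9245/46364) = -46364/9245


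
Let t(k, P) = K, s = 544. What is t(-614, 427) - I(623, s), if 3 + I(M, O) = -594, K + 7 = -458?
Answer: 132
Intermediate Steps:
K = -465 (K = -7 - 458 = -465)
I(M, O) = -597 (I(M, O) = -3 - 594 = -597)
t(k, P) = -465
t(-614, 427) - I(623, s) = -465 - 1*(-597) = -465 + 597 = 132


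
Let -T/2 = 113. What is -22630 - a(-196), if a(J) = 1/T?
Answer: -5114379/226 ≈ -22630.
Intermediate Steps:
T = -226 (T = -2*113 = -226)
a(J) = -1/226 (a(J) = 1/(-226) = -1/226)
-22630 - a(-196) = -22630 - 1*(-1/226) = -22630 + 1/226 = -5114379/226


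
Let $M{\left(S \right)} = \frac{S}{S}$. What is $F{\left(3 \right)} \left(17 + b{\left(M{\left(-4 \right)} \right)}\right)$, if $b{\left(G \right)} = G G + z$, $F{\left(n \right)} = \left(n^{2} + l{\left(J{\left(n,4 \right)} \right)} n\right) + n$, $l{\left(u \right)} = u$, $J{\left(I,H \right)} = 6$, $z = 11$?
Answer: $870$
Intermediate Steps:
$F{\left(n \right)} = n^{2} + 7 n$ ($F{\left(n \right)} = \left(n^{2} + 6 n\right) + n = n^{2} + 7 n$)
$M{\left(S \right)} = 1$
$b{\left(G \right)} = 11 + G^{2}$ ($b{\left(G \right)} = G G + 11 = G^{2} + 11 = 11 + G^{2}$)
$F{\left(3 \right)} \left(17 + b{\left(M{\left(-4 \right)} \right)}\right) = 3 \left(7 + 3\right) \left(17 + \left(11 + 1^{2}\right)\right) = 3 \cdot 10 \left(17 + \left(11 + 1\right)\right) = 30 \left(17 + 12\right) = 30 \cdot 29 = 870$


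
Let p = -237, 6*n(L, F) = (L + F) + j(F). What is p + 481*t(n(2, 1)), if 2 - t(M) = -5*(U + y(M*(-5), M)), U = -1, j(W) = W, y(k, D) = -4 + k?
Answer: -57950/3 ≈ -19317.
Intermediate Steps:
n(L, F) = F/3 + L/6 (n(L, F) = ((L + F) + F)/6 = ((F + L) + F)/6 = (L + 2*F)/6 = F/3 + L/6)
t(M) = -23 - 25*M (t(M) = 2 - (-5)*(-1 + (-4 + M*(-5))) = 2 - (-5)*(-1 + (-4 - 5*M)) = 2 - (-5)*(-5 - 5*M) = 2 - (25 + 25*M) = 2 + (-25 - 25*M) = -23 - 25*M)
p + 481*t(n(2, 1)) = -237 + 481*(-23 - 25*((⅓)*1 + (⅙)*2)) = -237 + 481*(-23 - 25*(⅓ + ⅓)) = -237 + 481*(-23 - 25*⅔) = -237 + 481*(-23 - 50/3) = -237 + 481*(-119/3) = -237 - 57239/3 = -57950/3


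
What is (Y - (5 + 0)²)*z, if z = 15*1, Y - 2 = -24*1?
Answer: -705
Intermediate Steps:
Y = -22 (Y = 2 - 24*1 = 2 - 24 = -22)
z = 15
(Y - (5 + 0)²)*z = (-22 - (5 + 0)²)*15 = (-22 - 1*5²)*15 = (-22 - 1*25)*15 = (-22 - 25)*15 = -47*15 = -705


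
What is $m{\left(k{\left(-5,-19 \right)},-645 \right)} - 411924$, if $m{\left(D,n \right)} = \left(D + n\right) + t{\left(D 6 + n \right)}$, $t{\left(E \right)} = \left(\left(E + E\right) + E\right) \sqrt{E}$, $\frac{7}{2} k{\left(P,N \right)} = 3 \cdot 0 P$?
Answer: $-412569 - 1935 i \sqrt{645} \approx -4.1257 \cdot 10^{5} - 49143.0 i$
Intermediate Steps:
$k{\left(P,N \right)} = 0$ ($k{\left(P,N \right)} = \frac{2 \cdot 3 \cdot 0 P}{7} = \frac{2 \cdot 3 \cdot 0}{7} = \frac{2}{7} \cdot 0 = 0$)
$t{\left(E \right)} = 3 E^{\frac{3}{2}}$ ($t{\left(E \right)} = \left(2 E + E\right) \sqrt{E} = 3 E \sqrt{E} = 3 E^{\frac{3}{2}}$)
$m{\left(D,n \right)} = D + n + 3 \left(n + 6 D\right)^{\frac{3}{2}}$ ($m{\left(D,n \right)} = \left(D + n\right) + 3 \left(D 6 + n\right)^{\frac{3}{2}} = \left(D + n\right) + 3 \left(6 D + n\right)^{\frac{3}{2}} = \left(D + n\right) + 3 \left(n + 6 D\right)^{\frac{3}{2}} = D + n + 3 \left(n + 6 D\right)^{\frac{3}{2}}$)
$m{\left(k{\left(-5,-19 \right)},-645 \right)} - 411924 = \left(0 - 645 + 3 \left(-645 + 6 \cdot 0\right)^{\frac{3}{2}}\right) - 411924 = \left(0 - 645 + 3 \left(-645 + 0\right)^{\frac{3}{2}}\right) - 411924 = \left(0 - 645 + 3 \left(-645\right)^{\frac{3}{2}}\right) - 411924 = \left(0 - 645 + 3 \left(- 645 i \sqrt{645}\right)\right) - 411924 = \left(0 - 645 - 1935 i \sqrt{645}\right) - 411924 = \left(-645 - 1935 i \sqrt{645}\right) - 411924 = -412569 - 1935 i \sqrt{645}$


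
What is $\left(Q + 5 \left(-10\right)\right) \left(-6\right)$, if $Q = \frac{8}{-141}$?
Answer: $\frac{14116}{47} \approx 300.34$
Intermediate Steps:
$Q = - \frac{8}{141}$ ($Q = 8 \left(- \frac{1}{141}\right) = - \frac{8}{141} \approx -0.056738$)
$\left(Q + 5 \left(-10\right)\right) \left(-6\right) = \left(- \frac{8}{141} + 5 \left(-10\right)\right) \left(-6\right) = \left(- \frac{8}{141} - 50\right) \left(-6\right) = \left(- \frac{7058}{141}\right) \left(-6\right) = \frac{14116}{47}$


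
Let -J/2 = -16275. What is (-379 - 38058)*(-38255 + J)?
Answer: 219283085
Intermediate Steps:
J = 32550 (J = -2*(-16275) = 32550)
(-379 - 38058)*(-38255 + J) = (-379 - 38058)*(-38255 + 32550) = -38437*(-5705) = 219283085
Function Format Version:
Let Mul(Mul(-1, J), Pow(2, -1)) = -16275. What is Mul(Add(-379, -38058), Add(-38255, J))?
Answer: 219283085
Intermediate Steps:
J = 32550 (J = Mul(-2, -16275) = 32550)
Mul(Add(-379, -38058), Add(-38255, J)) = Mul(Add(-379, -38058), Add(-38255, 32550)) = Mul(-38437, -5705) = 219283085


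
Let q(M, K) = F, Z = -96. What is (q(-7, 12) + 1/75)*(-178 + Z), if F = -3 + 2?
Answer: 20276/75 ≈ 270.35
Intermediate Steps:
F = -1
q(M, K) = -1
(q(-7, 12) + 1/75)*(-178 + Z) = (-1 + 1/75)*(-178 - 96) = (-1 + 1/75)*(-274) = -74/75*(-274) = 20276/75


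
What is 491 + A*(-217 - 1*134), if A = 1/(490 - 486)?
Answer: 1613/4 ≈ 403.25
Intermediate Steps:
A = ¼ (A = 1/4 = ¼ ≈ 0.25000)
491 + A*(-217 - 1*134) = 491 + (-217 - 1*134)/4 = 491 + (-217 - 134)/4 = 491 + (¼)*(-351) = 491 - 351/4 = 1613/4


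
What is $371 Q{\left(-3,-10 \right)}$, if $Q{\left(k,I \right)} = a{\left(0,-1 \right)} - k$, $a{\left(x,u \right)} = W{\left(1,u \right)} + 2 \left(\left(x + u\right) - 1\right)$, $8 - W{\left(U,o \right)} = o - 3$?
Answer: $4081$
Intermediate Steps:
$W{\left(U,o \right)} = 11 - o$ ($W{\left(U,o \right)} = 8 - \left(o - 3\right) = 8 - \left(-3 + o\right) = 11 - o$)
$a{\left(x,u \right)} = 9 + u + 2 x$ ($a{\left(x,u \right)} = \left(11 - u\right) + 2 \left(\left(x + u\right) - 1\right) = \left(11 - u\right) + 2 \left(\left(u + x\right) - 1\right) = \left(11 - u\right) + 2 \left(-1 + u + x\right) = \left(11 - u\right) + \left(-2 + 2 u + 2 x\right) = 9 + u + 2 x$)
$Q{\left(k,I \right)} = 8 - k$ ($Q{\left(k,I \right)} = \left(9 - 1 + 2 \cdot 0\right) - k = \left(9 - 1 + 0\right) - k = 8 - k$)
$371 Q{\left(-3,-10 \right)} = 371 \left(8 - -3\right) = 371 \left(8 + 3\right) = 371 \cdot 11 = 4081$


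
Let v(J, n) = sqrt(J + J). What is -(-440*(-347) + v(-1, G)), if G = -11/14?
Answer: -152680 - I*sqrt(2) ≈ -1.5268e+5 - 1.4142*I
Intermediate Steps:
G = -11/14 (G = -11*1/14 = -11/14 ≈ -0.78571)
v(J, n) = sqrt(2)*sqrt(J) (v(J, n) = sqrt(2*J) = sqrt(2)*sqrt(J))
-(-440*(-347) + v(-1, G)) = -(-440*(-347) + sqrt(2)*sqrt(-1)) = -(152680 + sqrt(2)*I) = -(152680 + I*sqrt(2)) = -152680 - I*sqrt(2)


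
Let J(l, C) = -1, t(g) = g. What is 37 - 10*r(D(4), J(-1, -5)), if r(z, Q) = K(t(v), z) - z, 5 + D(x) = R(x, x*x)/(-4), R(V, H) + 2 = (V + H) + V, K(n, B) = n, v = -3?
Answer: -38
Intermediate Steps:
R(V, H) = -2 + H + 2*V (R(V, H) = -2 + ((V + H) + V) = -2 + ((H + V) + V) = -2 + (H + 2*V) = -2 + H + 2*V)
D(x) = -9/2 - x/2 - x**2/4 (D(x) = -5 + (-2 + x*x + 2*x)/(-4) = -5 + (-2 + x**2 + 2*x)*(-1/4) = -5 + (1/2 - x/2 - x**2/4) = -9/2 - x/2 - x**2/4)
r(z, Q) = -3 - z
37 - 10*r(D(4), J(-1, -5)) = 37 - 10*(-3 - (-9/2 - 1/2*4 - 1/4*4**2)) = 37 - 10*(-3 - (-9/2 - 2 - 1/4*16)) = 37 - 10*(-3 - (-9/2 - 2 - 4)) = 37 - 10*(-3 - 1*(-21/2)) = 37 - 10*(-3 + 21/2) = 37 - 10*15/2 = 37 - 75 = -38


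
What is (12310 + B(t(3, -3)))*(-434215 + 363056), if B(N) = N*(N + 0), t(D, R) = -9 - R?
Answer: -878529014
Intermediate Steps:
B(N) = N² (B(N) = N*N = N²)
(12310 + B(t(3, -3)))*(-434215 + 363056) = (12310 + (-9 - 1*(-3))²)*(-434215 + 363056) = (12310 + (-9 + 3)²)*(-71159) = (12310 + (-6)²)*(-71159) = (12310 + 36)*(-71159) = 12346*(-71159) = -878529014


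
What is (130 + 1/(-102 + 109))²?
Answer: 829921/49 ≈ 16937.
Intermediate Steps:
(130 + 1/(-102 + 109))² = (130 + 1/7)² = (130 + ⅐)² = (911/7)² = 829921/49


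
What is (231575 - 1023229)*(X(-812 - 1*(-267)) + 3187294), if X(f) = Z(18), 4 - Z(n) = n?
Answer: -2523222961120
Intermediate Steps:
Z(n) = 4 - n
X(f) = -14 (X(f) = 4 - 1*18 = 4 - 18 = -14)
(231575 - 1023229)*(X(-812 - 1*(-267)) + 3187294) = (231575 - 1023229)*(-14 + 3187294) = -791654*3187280 = -2523222961120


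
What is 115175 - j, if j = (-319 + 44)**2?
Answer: 39550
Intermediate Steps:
j = 75625 (j = (-275)**2 = 75625)
115175 - j = 115175 - 1*75625 = 115175 - 75625 = 39550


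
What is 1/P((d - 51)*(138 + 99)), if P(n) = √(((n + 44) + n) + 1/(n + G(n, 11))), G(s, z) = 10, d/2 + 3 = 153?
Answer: √11514856093/36872199 ≈ 0.0029102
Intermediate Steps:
d = 300 (d = -6 + 2*153 = -6 + 306 = 300)
P(n) = √(44 + 1/(10 + n) + 2*n) (P(n) = √(((n + 44) + n) + 1/(n + 10)) = √(((44 + n) + n) + 1/(10 + n)) = √((44 + 2*n) + 1/(10 + n)) = √(44 + 1/(10 + n) + 2*n))
1/P((d - 51)*(138 + 99)) = 1/(√((1 + 2*(10 + (300 - 51)*(138 + 99))*(22 + (300 - 51)*(138 + 99)))/(10 + (300 - 51)*(138 + 99)))) = 1/(√((1 + 2*(10 + 249*237)*(22 + 249*237))/(10 + 249*237))) = 1/(√((1 + 2*(10 + 59013)*(22 + 59013))/(10 + 59013))) = 1/(√((1 + 2*59023*59035)/59023)) = 1/(√((1 + 6968845610)/59023)) = 1/(√((1/59023)*6968845611)) = 1/(√(6968845611/59023)) = 1/(189*√11514856093/59023) = √11514856093/36872199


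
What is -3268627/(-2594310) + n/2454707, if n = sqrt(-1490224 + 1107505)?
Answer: 3268627/2594310 + I*sqrt(382719)/2454707 ≈ 1.2599 + 0.00025202*I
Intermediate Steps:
n = I*sqrt(382719) (n = sqrt(-382719) = I*sqrt(382719) ≈ 618.64*I)
-3268627/(-2594310) + n/2454707 = -3268627/(-2594310) + (I*sqrt(382719))/2454707 = -3268627*(-1/2594310) + (I*sqrt(382719))*(1/2454707) = 3268627/2594310 + I*sqrt(382719)/2454707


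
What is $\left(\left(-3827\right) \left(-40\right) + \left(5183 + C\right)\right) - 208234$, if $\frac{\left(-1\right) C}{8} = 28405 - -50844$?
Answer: $-683963$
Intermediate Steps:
$C = -633992$ ($C = - 8 \left(28405 - -50844\right) = - 8 \left(28405 + 50844\right) = \left(-8\right) 79249 = -633992$)
$\left(\left(-3827\right) \left(-40\right) + \left(5183 + C\right)\right) - 208234 = \left(\left(-3827\right) \left(-40\right) + \left(5183 - 633992\right)\right) - 208234 = \left(153080 - 628809\right) - 208234 = -475729 - 208234 = -683963$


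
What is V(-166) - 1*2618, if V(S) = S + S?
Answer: -2950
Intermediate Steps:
V(S) = 2*S
V(-166) - 1*2618 = 2*(-166) - 1*2618 = -332 - 2618 = -2950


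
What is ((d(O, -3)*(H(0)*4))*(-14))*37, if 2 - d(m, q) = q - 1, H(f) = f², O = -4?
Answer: 0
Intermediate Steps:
d(m, q) = 3 - q (d(m, q) = 2 - (q - 1) = 2 - (-1 + q) = 2 + (1 - q) = 3 - q)
((d(O, -3)*(H(0)*4))*(-14))*37 = (((3 - 1*(-3))*(0²*4))*(-14))*37 = (((3 + 3)*(0*4))*(-14))*37 = ((6*0)*(-14))*37 = (0*(-14))*37 = 0*37 = 0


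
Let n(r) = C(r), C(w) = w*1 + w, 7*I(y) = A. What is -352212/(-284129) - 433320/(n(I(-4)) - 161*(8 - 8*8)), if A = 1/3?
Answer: -1259403614112/26898208301 ≈ -46.821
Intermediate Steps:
A = 1/3 ≈ 0.33333
I(y) = 1/21 (I(y) = (1/7)*(1/3) = 1/21)
C(w) = 2*w (C(w) = w + w = 2*w)
n(r) = 2*r
-352212/(-284129) - 433320/(n(I(-4)) - 161*(8 - 8*8)) = -352212/(-284129) - 433320/(2*(1/21) - 161*(8 - 8*8)) = -352212*(-1/284129) - 433320/(2/21 - 161*(8 - 64)) = 352212/284129 - 433320/(2/21 - 161*(-56)) = 352212/284129 - 433320/(2/21 + 9016) = 352212/284129 - 433320/189338/21 = 352212/284129 - 433320*21/189338 = 352212/284129 - 4549860/94669 = -1259403614112/26898208301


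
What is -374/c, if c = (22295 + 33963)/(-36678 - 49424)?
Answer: 16101074/28129 ≈ 572.40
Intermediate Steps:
c = -28129/43051 (c = 56258/(-86102) = 56258*(-1/86102) = -28129/43051 ≈ -0.65339)
-374/c = -374/(-28129/43051) = -374*(-43051/28129) = 16101074/28129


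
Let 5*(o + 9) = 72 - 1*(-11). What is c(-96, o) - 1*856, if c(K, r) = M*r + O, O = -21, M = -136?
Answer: -9553/5 ≈ -1910.6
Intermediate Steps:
o = 38/5 (o = -9 + (72 - 1*(-11))/5 = -9 + (72 + 11)/5 = -9 + (⅕)*83 = -9 + 83/5 = 38/5 ≈ 7.6000)
c(K, r) = -21 - 136*r (c(K, r) = -136*r - 21 = -21 - 136*r)
c(-96, o) - 1*856 = (-21 - 136*38/5) - 1*856 = (-21 - 5168/5) - 856 = -5273/5 - 856 = -9553/5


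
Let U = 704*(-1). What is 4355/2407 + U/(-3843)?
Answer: 18430793/9250101 ≈ 1.9925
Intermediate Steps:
U = -704
4355/2407 + U/(-3843) = 4355/2407 - 704/(-3843) = 4355*(1/2407) - 704*(-1/3843) = 4355/2407 + 704/3843 = 18430793/9250101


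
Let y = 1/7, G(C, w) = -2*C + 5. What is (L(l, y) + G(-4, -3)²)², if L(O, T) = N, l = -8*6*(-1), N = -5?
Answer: 26896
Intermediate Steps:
G(C, w) = 5 - 2*C
l = 48 (l = -4*12*(-1) = -48*(-1) = 48)
y = ⅐ ≈ 0.14286
L(O, T) = -5
(L(l, y) + G(-4, -3)²)² = (-5 + (5 - 2*(-4))²)² = (-5 + (5 + 8)²)² = (-5 + 13²)² = (-5 + 169)² = 164² = 26896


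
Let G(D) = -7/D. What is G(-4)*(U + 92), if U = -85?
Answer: 49/4 ≈ 12.250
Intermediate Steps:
G(-4)*(U + 92) = (-7/(-4))*(-85 + 92) = -7*(-1/4)*7 = (7/4)*7 = 49/4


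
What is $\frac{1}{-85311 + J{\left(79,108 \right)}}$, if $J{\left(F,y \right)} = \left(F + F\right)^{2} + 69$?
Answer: $- \frac{1}{60278} \approx -1.659 \cdot 10^{-5}$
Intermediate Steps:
$J{\left(F,y \right)} = 69 + 4 F^{2}$ ($J{\left(F,y \right)} = \left(2 F\right)^{2} + 69 = 4 F^{2} + 69 = 69 + 4 F^{2}$)
$\frac{1}{-85311 + J{\left(79,108 \right)}} = \frac{1}{-85311 + \left(69 + 4 \cdot 79^{2}\right)} = \frac{1}{-85311 + \left(69 + 4 \cdot 6241\right)} = \frac{1}{-85311 + \left(69 + 24964\right)} = \frac{1}{-85311 + 25033} = \frac{1}{-60278} = - \frac{1}{60278}$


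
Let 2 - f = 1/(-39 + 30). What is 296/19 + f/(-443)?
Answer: 1179791/75753 ≈ 15.574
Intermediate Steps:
f = 19/9 (f = 2 - 1/(-39 + 30) = 2 - 1/(-9) = 2 - 1*(-1/9) = 2 + 1/9 = 19/9 ≈ 2.1111)
296/19 + f/(-443) = 296/19 + (19/9)/(-443) = 296*(1/19) + (19/9)*(-1/443) = 296/19 - 19/3987 = 1179791/75753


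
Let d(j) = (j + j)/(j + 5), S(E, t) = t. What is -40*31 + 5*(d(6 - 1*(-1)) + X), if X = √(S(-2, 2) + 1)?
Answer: -7405/6 + 5*√3 ≈ -1225.5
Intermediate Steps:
d(j) = 2*j/(5 + j) (d(j) = (2*j)/(5 + j) = 2*j/(5 + j))
X = √3 (X = √(2 + 1) = √3 ≈ 1.7320)
-40*31 + 5*(d(6 - 1*(-1)) + X) = -40*31 + 5*(2*(6 - 1*(-1))/(5 + (6 - 1*(-1))) + √3) = -1240 + 5*(2*(6 + 1)/(5 + (6 + 1)) + √3) = -1240 + 5*(2*7/(5 + 7) + √3) = -1240 + 5*(2*7/12 + √3) = -1240 + 5*(2*7*(1/12) + √3) = -1240 + 5*(7/6 + √3) = -1240 + (35/6 + 5*√3) = -7405/6 + 5*√3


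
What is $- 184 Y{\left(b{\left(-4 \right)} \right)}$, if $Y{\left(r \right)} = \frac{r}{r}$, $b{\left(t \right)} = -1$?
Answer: $-184$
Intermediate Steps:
$Y{\left(r \right)} = 1$
$- 184 Y{\left(b{\left(-4 \right)} \right)} = \left(-184\right) 1 = -184$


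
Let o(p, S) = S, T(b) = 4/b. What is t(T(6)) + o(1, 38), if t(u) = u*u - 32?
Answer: 58/9 ≈ 6.4444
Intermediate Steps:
t(u) = -32 + u² (t(u) = u² - 32 = -32 + u²)
t(T(6)) + o(1, 38) = (-32 + (4/6)²) + 38 = (-32 + (4*(⅙))²) + 38 = (-32 + (⅔)²) + 38 = (-32 + 4/9) + 38 = -284/9 + 38 = 58/9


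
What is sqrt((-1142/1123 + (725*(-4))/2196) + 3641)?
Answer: sqrt(153675086670022)/205509 ≈ 60.321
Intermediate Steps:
sqrt((-1142/1123 + (725*(-4))/2196) + 3641) = sqrt((-1142*1/1123 - 2900*1/2196) + 3641) = sqrt((-1142/1123 - 725/549) + 3641) = sqrt(-1441133/616527 + 3641) = sqrt(2243333674/616527) = sqrt(153675086670022)/205509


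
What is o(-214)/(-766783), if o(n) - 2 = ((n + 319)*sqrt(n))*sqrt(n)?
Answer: 22468/766783 ≈ 0.029302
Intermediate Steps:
o(n) = 2 + n*(319 + n) (o(n) = 2 + ((n + 319)*sqrt(n))*sqrt(n) = 2 + ((319 + n)*sqrt(n))*sqrt(n) = 2 + (sqrt(n)*(319 + n))*sqrt(n) = 2 + n*(319 + n))
o(-214)/(-766783) = (2 + (-214)**2 + 319*(-214))/(-766783) = (2 + 45796 - 68266)*(-1/766783) = -22468*(-1/766783) = 22468/766783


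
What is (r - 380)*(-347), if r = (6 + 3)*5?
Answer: 116245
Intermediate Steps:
r = 45 (r = 9*5 = 45)
(r - 380)*(-347) = (45 - 380)*(-347) = -335*(-347) = 116245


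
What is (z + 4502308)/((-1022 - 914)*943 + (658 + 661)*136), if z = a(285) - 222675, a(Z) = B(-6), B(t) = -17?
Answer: -534952/205783 ≈ -2.5996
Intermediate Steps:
a(Z) = -17
z = -222692 (z = -17 - 222675 = -222692)
(z + 4502308)/((-1022 - 914)*943 + (658 + 661)*136) = (-222692 + 4502308)/((-1022 - 914)*943 + (658 + 661)*136) = 4279616/(-1936*943 + 1319*136) = 4279616/(-1825648 + 179384) = 4279616/(-1646264) = 4279616*(-1/1646264) = -534952/205783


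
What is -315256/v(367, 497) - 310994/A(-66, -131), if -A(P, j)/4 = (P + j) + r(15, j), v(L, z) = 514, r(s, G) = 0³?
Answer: -102068161/101258 ≈ -1008.0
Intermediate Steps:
r(s, G) = 0
A(P, j) = -4*P - 4*j (A(P, j) = -4*((P + j) + 0) = -4*(P + j) = -4*P - 4*j)
-315256/v(367, 497) - 310994/A(-66, -131) = -315256/514 - 310994/(-4*(-66) - 4*(-131)) = -315256*1/514 - 310994/(264 + 524) = -157628/257 - 310994/788 = -157628/257 - 310994*1/788 = -157628/257 - 155497/394 = -102068161/101258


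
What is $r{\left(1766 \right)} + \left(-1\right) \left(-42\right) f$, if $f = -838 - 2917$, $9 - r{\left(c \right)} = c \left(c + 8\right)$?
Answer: $-3290585$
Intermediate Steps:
$r{\left(c \right)} = 9 - c \left(8 + c\right)$ ($r{\left(c \right)} = 9 - c \left(c + 8\right) = 9 - c \left(8 + c\right)$)
$f = -3755$
$r{\left(1766 \right)} + \left(-1\right) \left(-42\right) f = \left(9 - 1766^{2} - 14128\right) + \left(-1\right) \left(-42\right) \left(-3755\right) = \left(9 - 3118756 - 14128\right) + 42 \left(-3755\right) = \left(9 - 3118756 - 14128\right) - 157710 = -3132875 - 157710 = -3290585$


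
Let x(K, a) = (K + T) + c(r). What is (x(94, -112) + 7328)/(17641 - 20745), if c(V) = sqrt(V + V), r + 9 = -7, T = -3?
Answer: -7419/3104 - I*sqrt(2)/776 ≈ -2.3901 - 0.0018224*I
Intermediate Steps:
r = -16 (r = -9 - 7 = -16)
c(V) = sqrt(2)*sqrt(V) (c(V) = sqrt(2*V) = sqrt(2)*sqrt(V))
x(K, a) = -3 + K + 4*I*sqrt(2) (x(K, a) = (K - 3) + sqrt(2)*sqrt(-16) = (-3 + K) + sqrt(2)*(4*I) = (-3 + K) + 4*I*sqrt(2) = -3 + K + 4*I*sqrt(2))
(x(94, -112) + 7328)/(17641 - 20745) = ((-3 + 94 + 4*I*sqrt(2)) + 7328)/(17641 - 20745) = ((91 + 4*I*sqrt(2)) + 7328)/(-3104) = (7419 + 4*I*sqrt(2))*(-1/3104) = -7419/3104 - I*sqrt(2)/776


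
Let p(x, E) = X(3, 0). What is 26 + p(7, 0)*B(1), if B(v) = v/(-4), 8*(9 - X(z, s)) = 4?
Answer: 191/8 ≈ 23.875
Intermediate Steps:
X(z, s) = 17/2 (X(z, s) = 9 - ⅛*4 = 9 - ½ = 17/2)
B(v) = -v/4 (B(v) = v*(-¼) = -v/4)
p(x, E) = 17/2
26 + p(7, 0)*B(1) = 26 + 17*(-¼*1)/2 = 26 + (17/2)*(-¼) = 26 - 17/8 = 191/8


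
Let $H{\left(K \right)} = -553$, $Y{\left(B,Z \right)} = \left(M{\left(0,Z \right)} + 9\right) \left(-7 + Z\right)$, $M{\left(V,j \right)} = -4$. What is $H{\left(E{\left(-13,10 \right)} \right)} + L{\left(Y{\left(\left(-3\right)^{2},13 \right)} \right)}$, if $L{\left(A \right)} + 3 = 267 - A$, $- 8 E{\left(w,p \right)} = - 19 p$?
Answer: $-319$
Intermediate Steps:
$E{\left(w,p \right)} = \frac{19 p}{8}$ ($E{\left(w,p \right)} = - \frac{\left(-19\right) p}{8} = \frac{19 p}{8}$)
$Y{\left(B,Z \right)} = -35 + 5 Z$ ($Y{\left(B,Z \right)} = \left(-4 + 9\right) \left(-7 + Z\right) = 5 \left(-7 + Z\right) = -35 + 5 Z$)
$L{\left(A \right)} = 264 - A$ ($L{\left(A \right)} = -3 - \left(-267 + A\right) = 264 - A$)
$H{\left(E{\left(-13,10 \right)} \right)} + L{\left(Y{\left(\left(-3\right)^{2},13 \right)} \right)} = -553 + \left(264 - \left(-35 + 5 \cdot 13\right)\right) = -553 + \left(264 - \left(-35 + 65\right)\right) = -553 + \left(264 - 30\right) = -553 + 234 = -319$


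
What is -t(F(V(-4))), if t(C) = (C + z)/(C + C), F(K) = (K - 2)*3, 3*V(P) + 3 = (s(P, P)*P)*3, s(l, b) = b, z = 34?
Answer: -73/78 ≈ -0.93590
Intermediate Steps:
V(P) = -1 + P**2 (V(P) = -1 + ((P*P)*3)/3 = -1 + (P**2*3)/3 = -1 + (3*P**2)/3 = -1 + P**2)
F(K) = -6 + 3*K (F(K) = (-2 + K)*3 = -6 + 3*K)
t(C) = (34 + C)/(2*C) (t(C) = (C + 34)/(C + C) = (34 + C)/((2*C)) = (34 + C)*(1/(2*C)) = (34 + C)/(2*C))
-t(F(V(-4))) = -(34 + (-6 + 3*(-1 + (-4)**2)))/(2*(-6 + 3*(-1 + (-4)**2))) = -(34 + (-6 + 3*(-1 + 16)))/(2*(-6 + 3*(-1 + 16))) = -(34 + (-6 + 3*15))/(2*(-6 + 3*15)) = -(34 + (-6 + 45))/(2*(-6 + 45)) = -(34 + 39)/(2*39) = -73/(2*39) = -1*73/78 = -73/78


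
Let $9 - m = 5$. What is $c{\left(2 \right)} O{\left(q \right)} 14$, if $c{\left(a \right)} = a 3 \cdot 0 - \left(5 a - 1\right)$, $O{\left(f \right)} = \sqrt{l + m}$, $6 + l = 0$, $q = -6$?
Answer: $- 126 i \sqrt{2} \approx - 178.19 i$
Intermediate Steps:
$m = 4$ ($m = 9 - 5 = 4$)
$l = -6$ ($l = -6 + 0 = -6$)
$O{\left(f \right)} = i \sqrt{2}$ ($O{\left(f \right)} = \sqrt{-6 + 4} = \sqrt{-2} = i \sqrt{2}$)
$c{\left(a \right)} = 1 - 5 a$ ($c{\left(a \right)} = 3 a 0 - \left(-1 + 5 a\right) = 0 - \left(-1 + 5 a\right) = 1 - 5 a$)
$c{\left(2 \right)} O{\left(q \right)} 14 = \left(1 - 10\right) i \sqrt{2} \cdot 14 = - 9 i \sqrt{2} \cdot 14 = - 126 i \sqrt{2}$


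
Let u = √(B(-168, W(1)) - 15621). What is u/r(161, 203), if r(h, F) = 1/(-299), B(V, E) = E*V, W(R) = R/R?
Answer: -299*I*√15789 ≈ -37571.0*I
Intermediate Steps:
W(R) = 1
r(h, F) = -1/299
u = I*√15789 (u = √(1*(-168) - 15621) = √(-168 - 15621) = √(-15789) = I*√15789 ≈ 125.65*I)
u/r(161, 203) = (I*√15789)/(-1/299) = (I*√15789)*(-299) = -299*I*√15789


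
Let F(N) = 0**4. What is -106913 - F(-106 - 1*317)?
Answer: -106913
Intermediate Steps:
F(N) = 0
-106913 - F(-106 - 1*317) = -106913 - 1*0 = -106913 + 0 = -106913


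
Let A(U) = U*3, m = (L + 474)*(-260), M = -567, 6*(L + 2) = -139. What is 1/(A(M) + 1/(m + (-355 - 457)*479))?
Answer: -1516934/2580304737 ≈ -0.00058789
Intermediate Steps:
L = -151/6 (L = -2 + (⅙)*(-139) = -2 - 139/6 = -151/6 ≈ -25.167)
m = -350090/3 (m = (-151/6 + 474)*(-260) = (2693/6)*(-260) = -350090/3 ≈ -1.1670e+5)
A(U) = 3*U
1/(A(M) + 1/(m + (-355 - 457)*479)) = 1/(3*(-567) + 1/(-350090/3 + (-355 - 457)*479)) = 1/(-1701 + 1/(-350090/3 - 812*479)) = 1/(-1701 + 1/(-350090/3 - 388948)) = 1/(-1701 + 1/(-1516934/3)) = 1/(-1701 - 3/1516934) = 1/(-2580304737/1516934) = -1516934/2580304737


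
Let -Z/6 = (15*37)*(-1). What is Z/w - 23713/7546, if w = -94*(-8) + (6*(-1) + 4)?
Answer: 244781/188650 ≈ 1.2975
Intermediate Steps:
w = 750 (w = 752 + (-6 + 4) = 752 - 2 = 750)
Z = 3330 (Z = -6*15*37*(-1) = -3330*(-1) = -6*(-555) = 3330)
Z/w - 23713/7546 = 3330/750 - 23713/7546 = 3330*(1/750) - 23713*1/7546 = 111/25 - 23713/7546 = 244781/188650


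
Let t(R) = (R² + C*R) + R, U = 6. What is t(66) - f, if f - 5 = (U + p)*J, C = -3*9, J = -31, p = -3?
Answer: 2728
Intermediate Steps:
C = -27
f = -88 (f = 5 + (6 - 3)*(-31) = 5 + 3*(-31) = 5 - 93 = -88)
t(R) = R² - 26*R (t(R) = (R² - 27*R) + R = R² - 26*R)
t(66) - f = 66*(-26 + 66) - 1*(-88) = 66*40 + 88 = 2640 + 88 = 2728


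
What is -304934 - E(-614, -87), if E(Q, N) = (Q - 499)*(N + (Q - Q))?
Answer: -401765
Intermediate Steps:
E(Q, N) = N*(-499 + Q) (E(Q, N) = (-499 + Q)*(N + 0) = (-499 + Q)*N = N*(-499 + Q))
-304934 - E(-614, -87) = -304934 - (-87)*(-499 - 614) = -304934 - (-87)*(-1113) = -304934 - 1*96831 = -304934 - 96831 = -401765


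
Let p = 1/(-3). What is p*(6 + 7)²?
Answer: -169/3 ≈ -56.333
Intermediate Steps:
p = -⅓ (p = 1*(-⅓) = -⅓ ≈ -0.33333)
p*(6 + 7)² = -(6 + 7)²/3 = -⅓*13² = -⅓*169 = -169/3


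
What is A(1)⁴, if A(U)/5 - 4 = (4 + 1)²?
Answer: 442050625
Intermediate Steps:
A(U) = 145 (A(U) = 20 + 5*(4 + 1)² = 20 + 5*5² = 20 + 5*25 = 20 + 125 = 145)
A(1)⁴ = 145⁴ = 442050625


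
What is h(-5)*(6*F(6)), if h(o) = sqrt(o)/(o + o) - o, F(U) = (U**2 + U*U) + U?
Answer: 2340 - 234*I*sqrt(5)/5 ≈ 2340.0 - 104.65*I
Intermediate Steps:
F(U) = U + 2*U**2 (F(U) = (U**2 + U**2) + U = 2*U**2 + U = U + 2*U**2)
h(o) = 1/(2*sqrt(o)) - o (h(o) = sqrt(o)/((2*o)) - o = (1/(2*o))*sqrt(o) - o = 1/(2*sqrt(o)) - o)
h(-5)*(6*F(6)) = (1/(2*sqrt(-5)) - 1*(-5))*(6*(6*(1 + 2*6))) = ((-I*sqrt(5)/5)/2 + 5)*(6*(6*(1 + 12))) = (-I*sqrt(5)/10 + 5)*(6*(6*13)) = (5 - I*sqrt(5)/10)*(6*78) = (5 - I*sqrt(5)/10)*468 = 2340 - 234*I*sqrt(5)/5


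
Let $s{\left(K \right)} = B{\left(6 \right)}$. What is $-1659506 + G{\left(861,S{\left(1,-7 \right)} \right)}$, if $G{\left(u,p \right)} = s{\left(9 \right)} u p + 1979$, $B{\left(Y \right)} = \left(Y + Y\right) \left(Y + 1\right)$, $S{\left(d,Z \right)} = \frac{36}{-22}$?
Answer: $- \frac{19534629}{11} \approx -1.7759 \cdot 10^{6}$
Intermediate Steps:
$S{\left(d,Z \right)} = - \frac{18}{11}$ ($S{\left(d,Z \right)} = 36 \left(- \frac{1}{22}\right) = - \frac{18}{11}$)
$B{\left(Y \right)} = 2 Y \left(1 + Y\right)$
$s{\left(K \right)} = 84$ ($s{\left(K \right)} = 2 \cdot 6 \left(1 + 6\right) = 2 \cdot 6 \cdot 7 = 84$)
$G{\left(u,p \right)} = 1979 + 84 p u$ ($G{\left(u,p \right)} = 84 u p + 1979 = 84 p u + 1979 = 1979 + 84 p u$)
$-1659506 + G{\left(861,S{\left(1,-7 \right)} \right)} = -1659506 + \left(1979 + 84 \left(- \frac{18}{11}\right) 861\right) = -1659506 + \left(1979 - \frac{1301832}{11}\right) = -1659506 - \frac{1280063}{11} = - \frac{19534629}{11}$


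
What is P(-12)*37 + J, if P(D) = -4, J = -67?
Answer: -215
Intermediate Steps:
P(-12)*37 + J = -4*37 - 67 = -148 - 67 = -215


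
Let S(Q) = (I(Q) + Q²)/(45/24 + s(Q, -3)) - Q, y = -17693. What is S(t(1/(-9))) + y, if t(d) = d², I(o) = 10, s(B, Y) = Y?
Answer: -1045279574/59049 ≈ -17702.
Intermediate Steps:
S(Q) = -80/9 - Q - 8*Q²/9 (S(Q) = (10 + Q²)/(45/24 - 3) - Q = (10 + Q²)/(45*(1/24) - 3) - Q = (10 + Q²)/(15/8 - 3) - Q = (10 + Q²)/(-9/8) - Q = (10 + Q²)*(-8/9) - Q = (-80/9 - 8*Q²/9) - Q = -80/9 - Q - 8*Q²/9)
S(t(1/(-9))) + y = (-80/9 - (1/(-9))² - 8*((1/(-9))²)²/9) - 17693 = (-80/9 - (-⅑)² - 8*((-⅑)²)²/9) - 17693 = (-80/9 - 1*1/81 - 8*(1/81)²/9) - 17693 = (-80/9 - 1/81 - 8/9*1/6561) - 17693 = (-80/9 - 1/81 - 8/59049) - 17693 = -525617/59049 - 17693 = -1045279574/59049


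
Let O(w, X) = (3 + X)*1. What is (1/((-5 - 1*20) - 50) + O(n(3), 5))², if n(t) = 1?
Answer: 358801/5625 ≈ 63.787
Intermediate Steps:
O(w, X) = 3 + X
(1/((-5 - 1*20) - 50) + O(n(3), 5))² = (1/((-5 - 1*20) - 50) + (3 + 5))² = (1/((-5 - 20) - 50) + 8)² = (1/(-25 - 50) + 8)² = (1/(-75) + 8)² = (-1/75 + 8)² = (599/75)² = 358801/5625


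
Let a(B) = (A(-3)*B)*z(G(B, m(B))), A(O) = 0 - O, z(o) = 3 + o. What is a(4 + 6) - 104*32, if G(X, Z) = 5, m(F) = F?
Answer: -3088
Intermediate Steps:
A(O) = -O
a(B) = 24*B (a(B) = ((-1*(-3))*B)*(3 + 5) = (3*B)*8 = 24*B)
a(4 + 6) - 104*32 = 24*(4 + 6) - 104*32 = 24*10 - 3328 = 240 - 3328 = -3088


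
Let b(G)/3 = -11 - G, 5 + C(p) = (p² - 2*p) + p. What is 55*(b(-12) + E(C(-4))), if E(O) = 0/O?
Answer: 165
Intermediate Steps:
C(p) = -5 + p² - p (C(p) = -5 + ((p² - 2*p) + p) = -5 + (p² - p) = -5 + p² - p)
E(O) = 0
b(G) = -33 - 3*G (b(G) = 3*(-11 - G) = -33 - 3*G)
55*(b(-12) + E(C(-4))) = 55*((-33 - 3*(-12)) + 0) = 55*((-33 + 36) + 0) = 55*(3 + 0) = 55*3 = 165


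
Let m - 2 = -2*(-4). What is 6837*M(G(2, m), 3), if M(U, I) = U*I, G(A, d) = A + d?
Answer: 246132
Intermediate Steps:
m = 10 (m = 2 - 2*(-4) = 2 + 8 = 10)
M(U, I) = I*U
6837*M(G(2, m), 3) = 6837*(3*(2 + 10)) = 6837*(3*12) = 6837*36 = 246132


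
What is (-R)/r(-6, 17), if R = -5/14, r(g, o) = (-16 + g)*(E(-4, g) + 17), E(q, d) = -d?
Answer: -5/7084 ≈ -0.00070582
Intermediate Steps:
r(g, o) = (-16 + g)*(17 - g) (r(g, o) = (-16 + g)*(-g + 17) = (-16 + g)*(17 - g))
R = -5/14 (R = -5*1/14 = -5/14 ≈ -0.35714)
(-R)/r(-6, 17) = (-1*(-5/14))/(-272 - 1*(-6)² + 33*(-6)) = 5/(14*(-272 - 1*36 - 198)) = 5/(14*(-272 - 36 - 198)) = (5/14)/(-506) = (5/14)*(-1/506) = -5/7084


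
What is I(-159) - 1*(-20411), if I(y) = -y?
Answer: 20570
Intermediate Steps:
I(-159) - 1*(-20411) = -1*(-159) - 1*(-20411) = 159 + 20411 = 20570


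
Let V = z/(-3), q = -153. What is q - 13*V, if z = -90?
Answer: -543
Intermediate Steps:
V = 30 (V = -90/(-3) = -90*(-⅓) = 30)
q - 13*V = -153 - 13*30 = -153 - 390 = -543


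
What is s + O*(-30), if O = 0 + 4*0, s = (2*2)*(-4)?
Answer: -16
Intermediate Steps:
s = -16 (s = 4*(-4) = -16)
O = 0 (O = 0 + 0 = 0)
s + O*(-30) = -16 + 0*(-30) = -16 + 0 = -16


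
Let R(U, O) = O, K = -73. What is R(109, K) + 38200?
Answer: 38127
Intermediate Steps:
R(109, K) + 38200 = -73 + 38200 = 38127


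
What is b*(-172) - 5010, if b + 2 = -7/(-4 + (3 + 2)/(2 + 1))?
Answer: -5182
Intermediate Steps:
b = 1 (b = -2 - 7/(-4 + (3 + 2)/(2 + 1)) = -2 - 7/(-4 + 5/3) = -2 - 7/(-7/3) = -2 - 7*(-3/7) = -2 + 3 = 1)
b*(-172) - 5010 = 1*(-172) - 5010 = -172 - 5010 = -5182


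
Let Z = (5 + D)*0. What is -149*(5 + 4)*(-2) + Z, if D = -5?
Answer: 2682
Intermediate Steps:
Z = 0 (Z = (5 - 5)*0 = 0*0 = 0)
-149*(5 + 4)*(-2) + Z = -149*(5 + 4)*(-2) + 0 = -1341*(-2) + 0 = -149*(-18) + 0 = 2682 + 0 = 2682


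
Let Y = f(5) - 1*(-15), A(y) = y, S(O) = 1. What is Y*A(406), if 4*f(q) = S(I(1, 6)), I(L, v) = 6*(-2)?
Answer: 12383/2 ≈ 6191.5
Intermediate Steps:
I(L, v) = -12
f(q) = ¼ (f(q) = (¼)*1 = ¼)
Y = 61/4 (Y = ¼ - 1*(-15) = ¼ + 15 = 61/4 ≈ 15.250)
Y*A(406) = (61/4)*406 = 12383/2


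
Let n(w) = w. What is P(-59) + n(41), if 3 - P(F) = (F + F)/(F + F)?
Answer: 43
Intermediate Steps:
P(F) = 2 (P(F) = 3 - (F + F)/(F + F) = 3 - 2*F/(2*F) = 3 - 2*F*1/(2*F) = 3 - 1*1 = 3 - 1 = 2)
P(-59) + n(41) = 2 + 41 = 43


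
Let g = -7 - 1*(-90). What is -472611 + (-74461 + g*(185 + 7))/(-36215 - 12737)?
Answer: -23135195147/48952 ≈ -4.7261e+5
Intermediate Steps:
g = 83 (g = -7 + 90 = 83)
-472611 + (-74461 + g*(185 + 7))/(-36215 - 12737) = -472611 + (-74461 + 83*(185 + 7))/(-36215 - 12737) = -472611 + (-74461 + 83*192)/(-48952) = -472611 + (-74461 + 15936)*(-1/48952) = -472611 - 58525*(-1/48952) = -472611 + 58525/48952 = -23135195147/48952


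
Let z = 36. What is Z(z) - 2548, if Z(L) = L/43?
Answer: -109528/43 ≈ -2547.2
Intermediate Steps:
Z(L) = L/43 (Z(L) = L*(1/43) = L/43)
Z(z) - 2548 = (1/43)*36 - 2548 = 36/43 - 2548 = -109528/43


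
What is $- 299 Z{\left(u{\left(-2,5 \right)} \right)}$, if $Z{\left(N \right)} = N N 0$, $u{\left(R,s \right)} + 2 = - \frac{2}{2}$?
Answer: $0$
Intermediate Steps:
$u{\left(R,s \right)} = -3$ ($u{\left(R,s \right)} = -2 - \frac{2}{2} = -2 - 1 = -3$)
$Z{\left(N \right)} = 0$ ($Z{\left(N \right)} = N^{2} \cdot 0 = 0$)
$- 299 Z{\left(u{\left(-2,5 \right)} \right)} = \left(-299\right) 0 = 0$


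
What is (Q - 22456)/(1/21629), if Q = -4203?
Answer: -576607511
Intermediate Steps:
(Q - 22456)/(1/21629) = (-4203 - 22456)/(1/21629) = -26659/1/21629 = -26659*21629 = -576607511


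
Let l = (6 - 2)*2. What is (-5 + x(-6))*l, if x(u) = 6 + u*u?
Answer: 296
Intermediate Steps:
x(u) = 6 + u²
l = 8 (l = 4*2 = 8)
(-5 + x(-6))*l = (-5 + (6 + (-6)²))*8 = (-5 + (6 + 36))*8 = (-5 + 42)*8 = 37*8 = 296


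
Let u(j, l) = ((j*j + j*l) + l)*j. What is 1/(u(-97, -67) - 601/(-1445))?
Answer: -1445/2220353164 ≈ -6.5080e-7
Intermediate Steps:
u(j, l) = j*(l + j**2 + j*l) (u(j, l) = ((j**2 + j*l) + l)*j = (l + j**2 + j*l)*j = j*(l + j**2 + j*l))
1/(u(-97, -67) - 601/(-1445)) = 1/(-97*(-67 + (-97)**2 - 97*(-67)) - 601/(-1445)) = 1/(-97*(-67 + 9409 + 6499) - 601*(-1/1445)) = 1/(-97*15841 + 601/1445) = 1/(-1536577 + 601/1445) = 1/(-2220353164/1445) = -1445/2220353164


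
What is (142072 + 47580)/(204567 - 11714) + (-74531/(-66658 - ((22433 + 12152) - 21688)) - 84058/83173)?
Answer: 1160730847886849/1276075133176795 ≈ 0.90961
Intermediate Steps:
(142072 + 47580)/(204567 - 11714) + (-74531/(-66658 - ((22433 + 12152) - 21688)) - 84058/83173) = 189652/192853 + (-74531/(-66658 - (34585 - 21688)) - 84058*1/83173) = 189652*(1/192853) + (-74531/(-66658 - 1*12897) - 84058/83173) = 189652/192853 + (-74531/(-66658 - 12897) - 84058/83173) = 189652/192853 + (-74531/(-79555) - 84058/83173) = 189652/192853 + (-74531*(-1/79555) - 84058/83173) = 189652/192853 + (74531/79555 - 84058/83173) = 189652/192853 - 488267327/6616828015 = 1160730847886849/1276075133176795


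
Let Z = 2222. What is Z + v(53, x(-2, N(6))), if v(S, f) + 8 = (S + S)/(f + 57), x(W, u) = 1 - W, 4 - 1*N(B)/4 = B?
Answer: 66473/30 ≈ 2215.8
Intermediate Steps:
N(B) = 16 - 4*B
v(S, f) = -8 + 2*S/(57 + f) (v(S, f) = -8 + (S + S)/(f + 57) = -8 + (2*S)/(57 + f) = -8 + 2*S/(57 + f))
Z + v(53, x(-2, N(6))) = 2222 + 2*(-228 + 53 - 4*(1 - 1*(-2)))/(57 + (1 - 1*(-2))) = 2222 + 2*(-228 + 53 - 4*(1 + 2))/(57 + (1 + 2)) = 2222 + 2*(-228 + 53 - 4*3)/(57 + 3) = 2222 + 2*(-228 + 53 - 12)/60 = 2222 + 2*(1/60)*(-187) = 2222 - 187/30 = 66473/30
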